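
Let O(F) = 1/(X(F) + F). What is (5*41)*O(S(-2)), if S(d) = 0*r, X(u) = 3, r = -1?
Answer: 205/3 ≈ 68.333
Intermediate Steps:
S(d) = 0 (S(d) = 0*(-1) = 0)
O(F) = 1/(3 + F)
(5*41)*O(S(-2)) = (5*41)/(3 + 0) = 205/3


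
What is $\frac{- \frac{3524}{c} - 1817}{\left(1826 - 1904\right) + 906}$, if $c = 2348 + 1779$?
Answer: $- \frac{833587}{379684} \approx -2.1955$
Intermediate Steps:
$c = 4127$
$\frac{- \frac{3524}{c} - 1817}{\left(1826 - 1904\right) + 906} = \frac{- \frac{3524}{4127} - 1817}{\left(1826 - 1904\right) + 906} = \frac{\left(-3524\right) \frac{1}{4127} - 1817}{-78 + 906} = \frac{- \frac{3524}{4127} - 1817}{828} = \left(- \frac{7502283}{4127}\right) \frac{1}{828} = - \frac{833587}{379684}$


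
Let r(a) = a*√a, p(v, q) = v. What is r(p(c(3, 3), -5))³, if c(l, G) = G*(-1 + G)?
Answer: 1296*√6 ≈ 3174.5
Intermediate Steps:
r(a) = a^(3/2)
r(p(c(3, 3), -5))³ = ((3*(-1 + 3))^(3/2))³ = ((3*2)^(3/2))³ = (6^(3/2))³ = (6*√6)³ = 1296*√6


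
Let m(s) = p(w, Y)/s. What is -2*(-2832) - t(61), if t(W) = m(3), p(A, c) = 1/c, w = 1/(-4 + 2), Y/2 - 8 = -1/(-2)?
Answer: 288863/51 ≈ 5664.0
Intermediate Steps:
Y = 17 (Y = 16 + 2*(-1/(-2)) = 16 + 2*(-1*(-½)) = 16 + 2*(½) = 16 + 1 = 17)
w = -½ (w = 1/(-2) = -½ ≈ -0.50000)
m(s) = 1/(17*s)
t(W) = 1/51 (t(W) = (1/17)/3 = (1/17)*(⅓) = 1/51)
-2*(-2832) - t(61) = -2*(-2832) - 1*1/51 = 5664 - 1/51 = 288863/51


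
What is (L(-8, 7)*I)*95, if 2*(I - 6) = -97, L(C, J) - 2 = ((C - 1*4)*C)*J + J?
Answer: -5499075/2 ≈ -2.7495e+6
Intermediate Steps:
L(C, J) = 2 + J + C*J*(-4 + C) (L(C, J) = 2 + (((C - 1*4)*C)*J + J) = 2 + (((C - 4)*C)*J + J) = 2 + (((-4 + C)*C)*J + J) = 2 + ((C*(-4 + C))*J + J) = 2 + (C*J*(-4 + C) + J) = 2 + (J + C*J*(-4 + C)) = 2 + J + C*J*(-4 + C))
I = -85/2 (I = 6 + (½)*(-97) = 6 - 97/2 = -85/2 ≈ -42.500)
(L(-8, 7)*I)*95 = ((2 + 7 + 7*(-8)² - 4*(-8)*7)*(-85/2))*95 = ((2 + 7 + 7*64 + 224)*(-85/2))*95 = ((2 + 7 + 448 + 224)*(-85/2))*95 = (681*(-85/2))*95 = -57885/2*95 = -5499075/2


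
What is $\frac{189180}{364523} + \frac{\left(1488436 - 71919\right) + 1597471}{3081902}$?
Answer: $\frac{840851084042}{561712081373} \approx 1.4969$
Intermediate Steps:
$\frac{189180}{364523} + \frac{\left(1488436 - 71919\right) + 1597471}{3081902} = 189180 \cdot \frac{1}{364523} + \left(1416517 + 1597471\right) \frac{1}{3081902} = \frac{189180}{364523} + 3013988 \cdot \frac{1}{3081902} = \frac{189180}{364523} + \frac{1506994}{1540951} = \frac{840851084042}{561712081373}$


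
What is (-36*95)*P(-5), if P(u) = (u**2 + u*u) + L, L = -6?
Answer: -150480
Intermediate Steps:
P(u) = -6 + 2*u**2 (P(u) = (u**2 + u*u) - 6 = (u**2 + u**2) - 6 = 2*u**2 - 6 = -6 + 2*u**2)
(-36*95)*P(-5) = (-36*95)*(-6 + 2*(-5)**2) = -3420*(-6 + 2*25) = -3420*(-6 + 50) = -3420*44 = -150480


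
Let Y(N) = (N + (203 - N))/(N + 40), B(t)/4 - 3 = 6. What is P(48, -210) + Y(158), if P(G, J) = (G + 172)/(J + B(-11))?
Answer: -1373/5742 ≈ -0.23912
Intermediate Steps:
B(t) = 36 (B(t) = 12 + 4*6 = 12 + 24 = 36)
P(G, J) = (172 + G)/(36 + J) (P(G, J) = (G + 172)/(J + 36) = (172 + G)/(36 + J))
Y(N) = 203/(40 + N)
P(48, -210) + Y(158) = (172 + 48)/(36 - 210) + 203/(40 + 158) = 220/(-174) + 203/198 = -1/174*220 + 203*(1/198) = -110/87 + 203/198 = -1373/5742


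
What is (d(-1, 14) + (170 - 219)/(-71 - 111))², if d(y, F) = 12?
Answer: 101761/676 ≈ 150.53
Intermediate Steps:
(d(-1, 14) + (170 - 219)/(-71 - 111))² = (12 + (170 - 219)/(-71 - 111))² = (12 - 49/(-182))² = (12 - 49*(-1/182))² = (12 + 7/26)² = (319/26)² = 101761/676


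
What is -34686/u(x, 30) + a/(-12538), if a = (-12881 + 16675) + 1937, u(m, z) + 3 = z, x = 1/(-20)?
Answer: -48338645/37614 ≈ -1285.1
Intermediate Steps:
x = -1/20 ≈ -0.050000
u(m, z) = -3 + z
a = 5731 (a = 3794 + 1937 = 5731)
-34686/u(x, 30) + a/(-12538) = -34686/(-3 + 30) + 5731/(-12538) = -34686/27 + 5731*(-1/12538) = -34686*1/27 - 5731/12538 = -3854/3 - 5731/12538 = -48338645/37614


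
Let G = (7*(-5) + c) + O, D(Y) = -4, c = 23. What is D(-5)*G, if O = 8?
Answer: 16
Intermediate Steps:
G = -4 (G = (7*(-5) + 23) + 8 = (-35 + 23) + 8 = -12 + 8 = -4)
D(-5)*G = -4*(-4) = 16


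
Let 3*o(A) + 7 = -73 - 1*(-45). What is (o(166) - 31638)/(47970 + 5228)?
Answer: -94949/159594 ≈ -0.59494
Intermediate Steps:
o(A) = -35/3 (o(A) = -7/3 + (-73 - 1*(-45))/3 = -7/3 + (-73 + 45)/3 = -7/3 + (⅓)*(-28) = -7/3 - 28/3 = -35/3)
(o(166) - 31638)/(47970 + 5228) = (-35/3 - 31638)/(47970 + 5228) = -94949/3/53198 = -94949/3*1/53198 = -94949/159594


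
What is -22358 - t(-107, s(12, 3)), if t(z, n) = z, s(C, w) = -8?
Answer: -22251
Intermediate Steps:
-22358 - t(-107, s(12, 3)) = -22358 - 1*(-107) = -22358 + 107 = -22251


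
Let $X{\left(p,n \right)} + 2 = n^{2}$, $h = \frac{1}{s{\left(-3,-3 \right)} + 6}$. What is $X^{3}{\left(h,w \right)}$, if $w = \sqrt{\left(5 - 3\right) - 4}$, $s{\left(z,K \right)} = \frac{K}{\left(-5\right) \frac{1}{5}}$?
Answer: $-64$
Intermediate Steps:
$s{\left(z,K \right)} = - K$ ($s{\left(z,K \right)} = \frac{K}{\left(-5\right) \frac{1}{5}} = \frac{K}{-1} = K \left(-1\right) = - K$)
$w = i \sqrt{2}$ ($w = \sqrt{2 - 4} = \sqrt{-2} = i \sqrt{2} \approx 1.4142 i$)
$h = \frac{1}{9}$ ($h = \frac{1}{\left(-1\right) \left(-3\right) + 6} = \frac{1}{3 + 6} = \frac{1}{9} \approx 0.11111$)
$X{\left(p,n \right)} = -2 + n^{2}$
$X^{3}{\left(h,w \right)} = \left(-2 + \left(i \sqrt{2}\right)^{2}\right)^{3} = \left(-2 - 2\right)^{3} = \left(-4\right)^{3} = -64$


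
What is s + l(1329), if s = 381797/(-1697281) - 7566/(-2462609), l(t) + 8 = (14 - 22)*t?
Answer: -1434624364345577/134830305359 ≈ -10640.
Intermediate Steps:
l(t) = -8 - 8*t (l(t) = -8 + (14 - 22)*t = -8 - 8*t)
s = -29915325817/134830305359 (s = 381797*(-1/1697281) - 7566*(-1/2462609) = -381797/1697281 + 7566/2462609 = -29915325817/134830305359 ≈ -0.22187)
s + l(1329) = -29915325817/134830305359 + (-8 - 8*1329) = -29915325817/134830305359 + (-8 - 10632) = -29915325817/134830305359 - 10640 = -1434624364345577/134830305359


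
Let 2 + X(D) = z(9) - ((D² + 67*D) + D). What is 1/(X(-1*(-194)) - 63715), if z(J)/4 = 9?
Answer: -1/114509 ≈ -8.7329e-6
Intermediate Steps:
z(J) = 36 (z(J) = 4*9 = 36)
X(D) = 34 - D² - 68*D (X(D) = -2 + (36 - ((D² + 67*D) + D)) = -2 + (36 - (D² + 68*D)) = -2 + (36 + (-D² - 68*D)) = -2 + (36 - D² - 68*D) = 34 - D² - 68*D)
1/(X(-1*(-194)) - 63715) = 1/((34 - (-1*(-194))² - (-68)*(-194)) - 63715) = 1/((34 - 1*194² - 68*194) - 63715) = 1/((34 - 1*37636 - 13192) - 63715) = 1/((34 - 37636 - 13192) - 63715) = 1/(-50794 - 63715) = 1/(-114509) = -1/114509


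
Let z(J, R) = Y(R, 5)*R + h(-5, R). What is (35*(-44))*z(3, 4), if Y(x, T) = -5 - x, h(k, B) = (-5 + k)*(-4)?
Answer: -6160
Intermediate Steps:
h(k, B) = 20 - 4*k
z(J, R) = 40 + R*(-5 - R) (z(J, R) = (-5 - R)*R + (20 - 4*(-5)) = R*(-5 - R) + (20 + 20) = R*(-5 - R) + 40 = 40 + R*(-5 - R))
(35*(-44))*z(3, 4) = (35*(-44))*(40 - 1*4*(5 + 4)) = -1540*(40 - 1*4*9) = -1540*(40 - 36) = -1540*4 = -6160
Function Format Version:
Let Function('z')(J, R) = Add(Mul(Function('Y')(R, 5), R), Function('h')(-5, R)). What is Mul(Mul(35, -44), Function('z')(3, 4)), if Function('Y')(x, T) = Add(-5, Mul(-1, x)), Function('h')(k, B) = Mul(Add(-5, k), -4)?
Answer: -6160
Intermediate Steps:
Function('h')(k, B) = Add(20, Mul(-4, k))
Function('z')(J, R) = Add(40, Mul(R, Add(-5, Mul(-1, R)))) (Function('z')(J, R) = Add(Mul(Add(-5, Mul(-1, R)), R), Add(20, Mul(-4, -5))) = Add(Mul(R, Add(-5, Mul(-1, R))), Add(20, 20)) = Add(Mul(R, Add(-5, Mul(-1, R))), 40) = Add(40, Mul(R, Add(-5, Mul(-1, R)))))
Mul(Mul(35, -44), Function('z')(3, 4)) = Mul(Mul(35, -44), Add(40, Mul(-1, 4, Add(5, 4)))) = Mul(-1540, Add(40, Mul(-1, 4, 9))) = Mul(-1540, Add(40, -36)) = Mul(-1540, 4) = -6160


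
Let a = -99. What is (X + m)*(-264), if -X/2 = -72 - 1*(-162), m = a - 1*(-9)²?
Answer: 95040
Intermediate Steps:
m = -180 (m = -99 - 1*(-9)² = -99 - 1*81 = -99 - 81 = -180)
X = -180 (X = -2*(-72 - 1*(-162)) = -2*(-72 + 162) = -2*90 = -180)
(X + m)*(-264) = (-180 - 180)*(-264) = -360*(-264) = 95040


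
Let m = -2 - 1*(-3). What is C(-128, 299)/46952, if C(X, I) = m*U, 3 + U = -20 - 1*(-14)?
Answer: -9/46952 ≈ -0.00019169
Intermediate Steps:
m = 1 (m = -2 + 3 = 1)
U = -9 (U = -3 + (-20 - 1*(-14)) = -3 + (-20 + 14) = -3 - 6 = -9)
C(X, I) = -9 (C(X, I) = 1*(-9) = -9)
C(-128, 299)/46952 = -9/46952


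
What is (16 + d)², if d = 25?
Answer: 1681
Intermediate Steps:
(16 + d)² = (16 + 25)² = 41² = 1681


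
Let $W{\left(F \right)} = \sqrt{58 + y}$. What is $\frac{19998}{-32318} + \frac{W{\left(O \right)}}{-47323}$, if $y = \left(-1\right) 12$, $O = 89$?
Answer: $- \frac{909}{1469} - \frac{\sqrt{46}}{47323} \approx -0.61893$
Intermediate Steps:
$y = -12$
$W{\left(F \right)} = \sqrt{46}$ ($W{\left(F \right)} = \sqrt{58 - 12} = \sqrt{46}$)
$\frac{19998}{-32318} + \frac{W{\left(O \right)}}{-47323} = \frac{19998}{-32318} + \frac{\sqrt{46}}{-47323} = 19998 \left(- \frac{1}{32318}\right) + \sqrt{46} \left(- \frac{1}{47323}\right) = - \frac{909}{1469} - \frac{\sqrt{46}}{47323}$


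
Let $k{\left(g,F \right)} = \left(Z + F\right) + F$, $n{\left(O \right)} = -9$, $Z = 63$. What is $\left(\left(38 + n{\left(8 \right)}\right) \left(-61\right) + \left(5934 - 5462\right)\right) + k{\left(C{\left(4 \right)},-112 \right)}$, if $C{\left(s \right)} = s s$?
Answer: $-1458$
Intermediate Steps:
$C{\left(s \right)} = s^{2}$
$k{\left(g,F \right)} = 63 + 2 F$ ($k{\left(g,F \right)} = \left(63 + F\right) + F = 63 + 2 F$)
$\left(\left(38 + n{\left(8 \right)}\right) \left(-61\right) + \left(5934 - 5462\right)\right) + k{\left(C{\left(4 \right)},-112 \right)} = \left(\left(38 - 9\right) \left(-61\right) + \left(5934 - 5462\right)\right) + \left(63 + 2 \left(-112\right)\right) = \left(29 \left(-61\right) + 472\right) + \left(63 - 224\right) = \left(-1769 + 472\right) - 161 = -1297 - 161 = -1458$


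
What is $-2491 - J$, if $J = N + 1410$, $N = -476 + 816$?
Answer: $-4241$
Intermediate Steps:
$N = 340$
$J = 1750$ ($J = 340 + 1410 = 1750$)
$-2491 - J = -2491 - 1750 = -4241$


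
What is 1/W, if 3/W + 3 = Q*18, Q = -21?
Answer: -127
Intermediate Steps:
W = -1/127 (W = 3/(-3 - 21*18) = 3/(-3 - 378) = 3/(-381) = 3*(-1/381) = -1/127 ≈ -0.0078740)
1/W = 1/(-1/127) = -127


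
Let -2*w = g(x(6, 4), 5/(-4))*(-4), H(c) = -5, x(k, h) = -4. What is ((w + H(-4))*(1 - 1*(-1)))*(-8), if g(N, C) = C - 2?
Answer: 184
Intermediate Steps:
g(N, C) = -2 + C
w = -13/2 (w = -(-2 + 5/(-4))*(-4)/2 = -(-2 + 5*(-¼))*(-4)/2 = -(-2 - 5/4)*(-4)/2 = -(-13)*(-4)/8 = -½*13 = -13/2 ≈ -6.5000)
((w + H(-4))*(1 - 1*(-1)))*(-8) = ((-13/2 - 5)*(1 - 1*(-1)))*(-8) = -23*(1 + 1)/2*(-8) = -23/2*2*(-8) = -23*(-8) = 184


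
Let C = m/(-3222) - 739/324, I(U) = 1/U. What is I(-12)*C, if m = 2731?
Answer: 181439/695952 ≈ 0.26071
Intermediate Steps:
C = -181439/57996 (C = 2731/(-3222) - 739/324 = 2731*(-1/3222) - 739*1/324 = -2731/3222 - 739/324 = -181439/57996 ≈ -3.1285)
I(-12)*C = -181439/57996/(-12) = -1/12*(-181439/57996) = 181439/695952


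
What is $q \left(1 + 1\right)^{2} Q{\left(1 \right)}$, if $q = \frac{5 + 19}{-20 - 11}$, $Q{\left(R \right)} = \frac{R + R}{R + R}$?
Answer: $- \frac{96}{31} \approx -3.0968$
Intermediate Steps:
$Q{\left(R \right)} = 1$ ($Q{\left(R \right)} = \frac{2 R}{2 R} = 2 R \frac{1}{2 R} = 1$)
$q = - \frac{24}{31}$ ($q = \frac{24}{-31} = 24 \left(- \frac{1}{31}\right) = - \frac{24}{31} \approx -0.77419$)
$q \left(1 + 1\right)^{2} Q{\left(1 \right)} = - \frac{24 \left(1 + 1\right)^{2}}{31} \cdot 1 = - \frac{24 \cdot 2^{2}}{31} \cdot 1 = \left(- \frac{24}{31}\right) 4 \cdot 1 = \left(- \frac{96}{31}\right) 1 = - \frac{96}{31}$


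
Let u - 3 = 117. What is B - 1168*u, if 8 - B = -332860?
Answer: 192708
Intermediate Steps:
u = 120 (u = 3 + 117 = 120)
B = 332868 (B = 8 - 1*(-332860) = 8 + 332860 = 332868)
B - 1168*u = 332868 - 1168*120 = 332868 - 1*140160 = 332868 - 140160 = 192708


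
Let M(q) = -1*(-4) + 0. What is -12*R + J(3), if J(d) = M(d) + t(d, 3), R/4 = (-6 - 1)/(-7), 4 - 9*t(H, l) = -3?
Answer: -389/9 ≈ -43.222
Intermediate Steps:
t(H, l) = 7/9 (t(H, l) = 4/9 - ⅑*(-3) = 4/9 + ⅓ = 7/9)
M(q) = 4 (M(q) = 4 + 0 = 4)
R = 4 (R = 4*((-6 - 1)/(-7)) = 4*(-7*(-⅐)) = 4*1 = 4)
J(d) = 43/9 (J(d) = 4 + 7/9 = 43/9)
-12*R + J(3) = -12*4 + 43/9 = -48 + 43/9 = -389/9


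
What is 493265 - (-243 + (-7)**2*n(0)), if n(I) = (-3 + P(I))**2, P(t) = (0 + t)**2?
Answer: 493067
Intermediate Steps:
P(t) = t**2
n(I) = (-3 + I**2)**2
493265 - (-243 + (-7)**2*n(0)) = 493265 - (-243 + (-7)**2*(-3 + 0**2)**2) = 493265 - (-243 + 49*(-3 + 0)**2) = 493265 - (-243 + 49*(-3)**2) = 493265 - (-243 + 49*9) = 493265 - (-243 + 441) = 493265 - 1*198 = 493265 - 198 = 493067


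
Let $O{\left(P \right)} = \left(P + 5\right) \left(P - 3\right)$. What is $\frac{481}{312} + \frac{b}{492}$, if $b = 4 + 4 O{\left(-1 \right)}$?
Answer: $\frac{1397}{984} \approx 1.4197$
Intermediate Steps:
$O{\left(P \right)} = \left(-3 + P\right) \left(5 + P\right)$ ($O{\left(P \right)} = \left(5 + P\right) \left(-3 + P\right) = \left(-3 + P\right) \left(5 + P\right)$)
$b = -60$ ($b = 4 + 4 \left(-15 + \left(-1\right)^{2} + 2 \left(-1\right)\right) = 4 + 4 \left(-15 + 1 - 2\right) = 4 + 4 \left(-16\right) = 4 - 64 = -60$)
$\frac{481}{312} + \frac{b}{492} = \frac{481}{312} - \frac{60}{492} = 481 \cdot \frac{1}{312} - \frac{5}{41} = \frac{37}{24} - \frac{5}{41} = \frac{1397}{984}$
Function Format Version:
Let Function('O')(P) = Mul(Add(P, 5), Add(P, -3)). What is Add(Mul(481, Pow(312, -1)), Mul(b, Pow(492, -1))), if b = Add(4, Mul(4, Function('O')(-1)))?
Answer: Rational(1397, 984) ≈ 1.4197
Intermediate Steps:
Function('O')(P) = Mul(Add(-3, P), Add(5, P)) (Function('O')(P) = Mul(Add(5, P), Add(-3, P)) = Mul(Add(-3, P), Add(5, P)))
b = -60 (b = Add(4, Mul(4, Add(-15, Pow(-1, 2), Mul(2, -1)))) = Add(4, Mul(4, Add(-15, 1, -2))) = Add(4, Mul(4, -16)) = Add(4, -64) = -60)
Add(Mul(481, Pow(312, -1)), Mul(b, Pow(492, -1))) = Add(Mul(481, Pow(312, -1)), Mul(-60, Pow(492, -1))) = Add(Mul(481, Rational(1, 312)), Mul(-60, Rational(1, 492))) = Add(Rational(37, 24), Rational(-5, 41)) = Rational(1397, 984)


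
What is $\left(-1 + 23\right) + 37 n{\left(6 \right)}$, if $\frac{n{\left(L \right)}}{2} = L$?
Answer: $466$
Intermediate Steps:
$n{\left(L \right)} = 2 L$
$\left(-1 + 23\right) + 37 n{\left(6 \right)} = \left(-1 + 23\right) + 37 \cdot 2 \cdot 6 = 22 + 37 \cdot 12 = 22 + 444 = 466$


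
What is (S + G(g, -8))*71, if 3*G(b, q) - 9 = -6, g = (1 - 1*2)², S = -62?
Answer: -4331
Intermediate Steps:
g = 1 (g = (1 - 2)² = (-1)² = 1)
G(b, q) = 1 (G(b, q) = 3 + (⅓)*(-6) = 3 - 2 = 1)
(S + G(g, -8))*71 = (-62 + 1)*71 = -61*71 = -4331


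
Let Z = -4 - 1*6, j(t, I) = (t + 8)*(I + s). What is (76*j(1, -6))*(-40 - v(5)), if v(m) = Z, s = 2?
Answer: 82080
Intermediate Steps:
j(t, I) = (2 + I)*(8 + t) (j(t, I) = (t + 8)*(I + 2) = (8 + t)*(2 + I) = (2 + I)*(8 + t))
Z = -10 (Z = -4 - 6 = -10)
v(m) = -10
(76*j(1, -6))*(-40 - v(5)) = (76*(16 + 2*1 + 8*(-6) - 6*1))*(-40 - 1*(-10)) = (76*(16 + 2 - 48 - 6))*(-40 + 10) = (76*(-36))*(-30) = -2736*(-30) = 82080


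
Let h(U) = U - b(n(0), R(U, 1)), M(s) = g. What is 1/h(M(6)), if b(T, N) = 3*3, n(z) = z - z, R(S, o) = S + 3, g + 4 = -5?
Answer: -1/18 ≈ -0.055556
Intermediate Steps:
g = -9 (g = -4 - 5 = -9)
R(S, o) = 3 + S
M(s) = -9
n(z) = 0
b(T, N) = 9
h(U) = -9 + U (h(U) = U - 1*9 = U - 9 = -9 + U)
1/h(M(6)) = 1/(-9 - 9) = 1/(-18) = -1/18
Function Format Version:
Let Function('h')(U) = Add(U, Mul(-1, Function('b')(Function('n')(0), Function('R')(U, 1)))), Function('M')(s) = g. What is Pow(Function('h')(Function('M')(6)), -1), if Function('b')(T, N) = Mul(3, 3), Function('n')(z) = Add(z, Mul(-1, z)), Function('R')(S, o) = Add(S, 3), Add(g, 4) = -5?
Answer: Rational(-1, 18) ≈ -0.055556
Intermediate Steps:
g = -9 (g = Add(-4, -5) = -9)
Function('R')(S, o) = Add(3, S)
Function('M')(s) = -9
Function('n')(z) = 0
Function('b')(T, N) = 9
Function('h')(U) = Add(-9, U) (Function('h')(U) = Add(U, Mul(-1, 9)) = Add(U, -9) = Add(-9, U))
Pow(Function('h')(Function('M')(6)), -1) = Pow(Add(-9, -9), -1) = Pow(-18, -1) = Rational(-1, 18)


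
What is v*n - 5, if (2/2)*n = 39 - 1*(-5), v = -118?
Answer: -5197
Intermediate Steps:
n = 44 (n = 39 - 1*(-5) = 39 + 5 = 44)
v*n - 5 = -118*44 - 5 = -5192 - 5 = -5197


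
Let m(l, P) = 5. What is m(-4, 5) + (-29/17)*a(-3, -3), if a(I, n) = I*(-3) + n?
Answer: -89/17 ≈ -5.2353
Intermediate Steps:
a(I, n) = n - 3*I (a(I, n) = -3*I + n = n - 3*I)
m(-4, 5) + (-29/17)*a(-3, -3) = 5 + (-29/17)*(-3 - 3*(-3)) = 5 + (-29*1/17)*(-3 + 9) = 5 - 29/17*6 = 5 - 174/17 = -89/17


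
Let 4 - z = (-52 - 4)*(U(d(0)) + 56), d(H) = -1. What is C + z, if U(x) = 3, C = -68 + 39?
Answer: 3279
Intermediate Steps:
C = -29
z = 3308 (z = 4 - (-52 - 4)*(3 + 56) = 4 - (-56)*59 = 4 - 1*(-3304) = 4 + 3304 = 3308)
C + z = -29 + 3308 = 3279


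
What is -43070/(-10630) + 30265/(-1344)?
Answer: -26383087/1428672 ≈ -18.467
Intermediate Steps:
-43070/(-10630) + 30265/(-1344) = -43070*(-1/10630) + 30265*(-1/1344) = 4307/1063 - 30265/1344 = -26383087/1428672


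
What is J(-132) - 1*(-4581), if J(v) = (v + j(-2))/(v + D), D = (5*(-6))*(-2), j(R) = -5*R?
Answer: 164977/36 ≈ 4582.7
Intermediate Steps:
D = 60 (D = -30*(-2) = 60)
J(v) = (10 + v)/(60 + v) (J(v) = (v - 5*(-2))/(v + 60) = (v + 10)/(60 + v) = (10 + v)/(60 + v))
J(-132) - 1*(-4581) = (10 - 132)/(60 - 132) - 1*(-4581) = -122/(-72) + 4581 = -1/72*(-122) + 4581 = 61/36 + 4581 = 164977/36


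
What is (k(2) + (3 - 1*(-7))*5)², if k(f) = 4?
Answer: 2916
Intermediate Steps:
(k(2) + (3 - 1*(-7))*5)² = (4 + (3 - 1*(-7))*5)² = (4 + (3 + 7)*5)² = (4 + 10*5)² = (4 + 50)² = 54² = 2916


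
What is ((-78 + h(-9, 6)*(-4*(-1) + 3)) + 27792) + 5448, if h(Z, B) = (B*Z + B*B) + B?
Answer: 33078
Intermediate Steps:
h(Z, B) = B + B² + B*Z (h(Z, B) = (B*Z + B²) + B = (B² + B*Z) + B = B + B² + B*Z)
((-78 + h(-9, 6)*(-4*(-1) + 3)) + 27792) + 5448 = ((-78 + (6*(1 + 6 - 9))*(-4*(-1) + 3)) + 27792) + 5448 = ((-78 + (6*(-2))*(4 + 3)) + 27792) + 5448 = ((-78 - 12*7) + 27792) + 5448 = ((-78 - 84) + 27792) + 5448 = (-162 + 27792) + 5448 = 27630 + 5448 = 33078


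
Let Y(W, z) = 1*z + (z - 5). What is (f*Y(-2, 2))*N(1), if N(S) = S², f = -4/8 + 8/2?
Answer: -7/2 ≈ -3.5000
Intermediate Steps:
Y(W, z) = -5 + 2*z (Y(W, z) = z + (-5 + z) = -5 + 2*z)
f = 7/2 (f = -4*⅛ + 8*(½) = -½ + 4 = 7/2 ≈ 3.5000)
(f*Y(-2, 2))*N(1) = (7*(-5 + 2*2)/2)*1² = (7*(-5 + 4)/2)*1 = ((7/2)*(-1))*1 = -7/2*1 = -7/2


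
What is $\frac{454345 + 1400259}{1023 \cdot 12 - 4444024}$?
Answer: $- \frac{463651}{1107937} \approx -0.41848$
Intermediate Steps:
$\frac{454345 + 1400259}{1023 \cdot 12 - 4444024} = \frac{1854604}{12276 - 4444024} = \frac{1854604}{-4431748} = 1854604 \left(- \frac{1}{4431748}\right) = - \frac{463651}{1107937}$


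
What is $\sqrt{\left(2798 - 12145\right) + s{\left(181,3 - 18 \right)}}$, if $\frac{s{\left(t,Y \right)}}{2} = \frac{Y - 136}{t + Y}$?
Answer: $\frac{4 i \sqrt{4025251}}{83} \approx 96.689 i$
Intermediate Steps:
$s{\left(t,Y \right)} = \frac{2 \left(-136 + Y\right)}{Y + t}$ ($s{\left(t,Y \right)} = 2 \frac{Y - 136}{t + Y} = 2 \frac{-136 + Y}{Y + t} = \frac{2 \left(-136 + Y\right)}{Y + t}$)
$\sqrt{\left(2798 - 12145\right) + s{\left(181,3 - 18 \right)}} = \sqrt{\left(2798 - 12145\right) + \frac{2 \left(-136 + \left(3 - 18\right)\right)}{\left(3 - 18\right) + 181}} = \sqrt{-9347 + \frac{2 \left(-136 - 15\right)}{-15 + 181}} = \sqrt{-9347 + 2 \cdot \frac{1}{166} \left(-151\right)} = \sqrt{-9347 - \frac{151}{83}} = \sqrt{- \frac{775952}{83}} = \frac{4 i \sqrt{4025251}}{83}$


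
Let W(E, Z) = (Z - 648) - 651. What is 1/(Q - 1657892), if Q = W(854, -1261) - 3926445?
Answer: -1/5586897 ≈ -1.7899e-7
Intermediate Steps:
W(E, Z) = -1299 + Z (W(E, Z) = (-648 + Z) - 651 = -1299 + Z)
Q = -3929005 (Q = (-1299 - 1261) - 3926445 = -2560 - 3926445 = -3929005)
1/(Q - 1657892) = 1/(-3929005 - 1657892) = 1/(-5586897) = -1/5586897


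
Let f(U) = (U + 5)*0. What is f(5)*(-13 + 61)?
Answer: 0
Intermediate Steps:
f(U) = 0 (f(U) = (5 + U)*0 = 0)
f(5)*(-13 + 61) = 0*(-13 + 61) = 0*48 = 0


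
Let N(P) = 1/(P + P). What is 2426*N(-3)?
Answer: -1213/3 ≈ -404.33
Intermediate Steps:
N(P) = 1/(2*P)
2426*N(-3) = 2426*((½)/(-3)) = 2426*((½)*(-⅓)) = 2426*(-⅙) = -1213/3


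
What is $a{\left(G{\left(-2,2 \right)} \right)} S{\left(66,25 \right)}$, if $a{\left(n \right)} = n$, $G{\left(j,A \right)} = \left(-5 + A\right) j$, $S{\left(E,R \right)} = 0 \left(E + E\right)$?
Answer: $0$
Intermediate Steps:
$S{\left(E,R \right)} = 0$ ($S{\left(E,R \right)} = 0 \cdot 2 E = 0$)
$G{\left(j,A \right)} = j \left(-5 + A\right)$
$a{\left(G{\left(-2,2 \right)} \right)} S{\left(66,25 \right)} = - 2 \left(-5 + 2\right) 0 = \left(-2\right) \left(-3\right) 0 = 6 \cdot 0 = 0$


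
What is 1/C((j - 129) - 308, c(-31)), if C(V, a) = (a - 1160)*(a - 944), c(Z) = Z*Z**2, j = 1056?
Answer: 1/951278985 ≈ 1.0512e-9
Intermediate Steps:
c(Z) = Z**3
C(V, a) = (-1160 + a)*(-944 + a)
1/C((j - 129) - 308, c(-31)) = 1/(1095040 + ((-31)**3)**2 - 2104*(-31)**3) = 1/(1095040 + (-29791)**2 - 2104*(-29791)) = 1/(1095040 + 887503681 + 62680264) = 1/951278985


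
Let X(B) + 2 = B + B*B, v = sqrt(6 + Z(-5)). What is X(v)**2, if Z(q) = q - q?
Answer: (4 + sqrt(6))**2 ≈ 41.596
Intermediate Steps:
Z(q) = 0
v = sqrt(6) (v = sqrt(6 + 0) = sqrt(6) ≈ 2.4495)
X(B) = -2 + B + B**2 (X(B) = -2 + (B + B*B) = -2 + (B + B**2) = -2 + B + B**2)
X(v)**2 = (-2 + sqrt(6) + (sqrt(6))**2)**2 = (-2 + sqrt(6) + 6)**2 = (4 + sqrt(6))**2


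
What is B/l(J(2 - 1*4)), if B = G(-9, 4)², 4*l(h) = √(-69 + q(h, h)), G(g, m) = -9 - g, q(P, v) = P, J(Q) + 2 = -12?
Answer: 0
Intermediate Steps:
J(Q) = -14 (J(Q) = -2 - 12 = -14)
l(h) = √(-69 + h)/4
B = 0 (B = (-9 - 1*(-9))² = (-9 + 9)² = 0² = 0)
B/l(J(2 - 1*4)) = 0/((√(-69 - 14)/4)) = 0/((√(-83)/4)) = 0/(((I*√83)/4)) = 0/((I*√83/4)) = 0*(-4*I*√83/83) = 0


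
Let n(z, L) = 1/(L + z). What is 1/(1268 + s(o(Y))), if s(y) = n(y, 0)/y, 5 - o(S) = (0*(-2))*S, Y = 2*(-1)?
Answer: 25/31701 ≈ 0.00078862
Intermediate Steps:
Y = -2
o(S) = 5 (o(S) = 5 - 0*(-2)*S = 5 - 0*S = 5 - 1*0 = 5 + 0 = 5)
s(y) = y**(-2) (s(y) = 1/((0 + y)*y) = 1/(y*y) = y**(-2))
1/(1268 + s(o(Y))) = 1/(1268 + 5**(-2)) = 1/(1268 + 1/25) = 1/(31701/25) = 25/31701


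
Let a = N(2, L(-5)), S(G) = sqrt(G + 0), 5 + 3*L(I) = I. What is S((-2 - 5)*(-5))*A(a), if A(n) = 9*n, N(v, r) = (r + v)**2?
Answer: 16*sqrt(35) ≈ 94.657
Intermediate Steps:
L(I) = -5/3 + I/3
S(G) = sqrt(G)
a = 16/9 (a = ((-5/3 + (1/3)*(-5)) + 2)**2 = ((-5/3 - 5/3) + 2)**2 = (-10/3 + 2)**2 = (-4/3)**2 = 16/9 ≈ 1.7778)
S((-2 - 5)*(-5))*A(a) = sqrt((-2 - 5)*(-5))*(9*(16/9)) = sqrt(-7*(-5))*16 = sqrt(35)*16 = 16*sqrt(35)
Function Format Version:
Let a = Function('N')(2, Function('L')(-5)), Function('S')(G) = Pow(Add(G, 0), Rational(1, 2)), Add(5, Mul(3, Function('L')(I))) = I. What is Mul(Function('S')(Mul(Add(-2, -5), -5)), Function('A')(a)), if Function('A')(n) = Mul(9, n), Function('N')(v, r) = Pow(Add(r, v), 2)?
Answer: Mul(16, Pow(35, Rational(1, 2))) ≈ 94.657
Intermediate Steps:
Function('L')(I) = Add(Rational(-5, 3), Mul(Rational(1, 3), I))
Function('S')(G) = Pow(G, Rational(1, 2))
a = Rational(16, 9) (a = Pow(Add(Add(Rational(-5, 3), Mul(Rational(1, 3), -5)), 2), 2) = Pow(Add(Add(Rational(-5, 3), Rational(-5, 3)), 2), 2) = Pow(Add(Rational(-10, 3), 2), 2) = Pow(Rational(-4, 3), 2) = Rational(16, 9) ≈ 1.7778)
Mul(Function('S')(Mul(Add(-2, -5), -5)), Function('A')(a)) = Mul(Pow(Mul(Add(-2, -5), -5), Rational(1, 2)), Mul(9, Rational(16, 9))) = Mul(Pow(Mul(-7, -5), Rational(1, 2)), 16) = Mul(Pow(35, Rational(1, 2)), 16) = Mul(16, Pow(35, Rational(1, 2)))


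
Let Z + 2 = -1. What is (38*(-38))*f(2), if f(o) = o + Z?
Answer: 1444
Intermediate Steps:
Z = -3 (Z = -2 - 1 = -3)
f(o) = -3 + o (f(o) = o - 3 = -3 + o)
(38*(-38))*f(2) = (38*(-38))*(-3 + 2) = -1444*(-1) = 1444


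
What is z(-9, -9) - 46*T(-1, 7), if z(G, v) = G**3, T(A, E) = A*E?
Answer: -407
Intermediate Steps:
z(-9, -9) - 46*T(-1, 7) = (-9)**3 - (-46)*7 = -729 - 46*(-7) = -729 + 322 = -407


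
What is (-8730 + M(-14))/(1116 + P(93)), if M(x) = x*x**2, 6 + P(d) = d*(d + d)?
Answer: -5737/9204 ≈ -0.62332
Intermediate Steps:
P(d) = -6 + 2*d**2 (P(d) = -6 + d*(d + d) = -6 + d*(2*d) = -6 + 2*d**2)
M(x) = x**3
(-8730 + M(-14))/(1116 + P(93)) = (-8730 + (-14)**3)/(1116 + (-6 + 2*93**2)) = (-8730 - 2744)/(1116 + (-6 + 2*8649)) = -11474/(1116 + (-6 + 17298)) = -11474/(1116 + 17292) = -11474/18408 = -11474*1/18408 = -5737/9204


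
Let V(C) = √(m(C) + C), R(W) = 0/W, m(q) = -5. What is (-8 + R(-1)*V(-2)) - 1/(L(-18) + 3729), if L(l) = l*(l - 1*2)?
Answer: -32713/4089 ≈ -8.0002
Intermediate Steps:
R(W) = 0
V(C) = √(-5 + C)
L(l) = l*(-2 + l) (L(l) = l*(l - 2) = l*(-2 + l))
(-8 + R(-1)*V(-2)) - 1/(L(-18) + 3729) = (-8 + 0*√(-5 - 2)) - 1/(-18*(-2 - 18) + 3729) = (-8 + 0*√(-7)) - 1/(-18*(-20) + 3729) = (-8 + 0*(I*√7)) - 1/(360 + 3729) = (-8 + 0) - 1/4089 = -8 - 1*1/4089 = -8 - 1/4089 = -32713/4089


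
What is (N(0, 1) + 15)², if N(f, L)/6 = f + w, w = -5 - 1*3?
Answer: 1089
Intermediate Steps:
w = -8 (w = -5 - 3 = -8)
N(f, L) = -48 + 6*f (N(f, L) = 6*(f - 8) = 6*(-8 + f) = -48 + 6*f)
(N(0, 1) + 15)² = ((-48 + 6*0) + 15)² = ((-48 + 0) + 15)² = (-48 + 15)² = (-33)² = 1089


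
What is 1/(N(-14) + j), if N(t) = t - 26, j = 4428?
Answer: 1/4388 ≈ 0.00022789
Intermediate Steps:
N(t) = -26 + t
1/(N(-14) + j) = 1/((-26 - 14) + 4428) = 1/(-40 + 4428) = 1/4388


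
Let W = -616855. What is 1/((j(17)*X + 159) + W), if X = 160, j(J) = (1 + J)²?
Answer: -1/564856 ≈ -1.7704e-6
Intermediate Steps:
1/((j(17)*X + 159) + W) = 1/(((1 + 17)²*160 + 159) - 616855) = 1/((18²*160 + 159) - 616855) = 1/((324*160 + 159) - 616855) = 1/((51840 + 159) - 616855) = 1/(51999 - 616855) = 1/(-564856) = -1/564856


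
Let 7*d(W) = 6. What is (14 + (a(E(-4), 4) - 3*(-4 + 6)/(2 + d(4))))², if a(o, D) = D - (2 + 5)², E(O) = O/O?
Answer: 109561/100 ≈ 1095.6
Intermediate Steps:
d(W) = 6/7 (d(W) = (⅐)*6 = 6/7)
E(O) = 1
a(o, D) = -49 + D (a(o, D) = D - 1*7² = D - 1*49 = D - 49 = -49 + D)
(14 + (a(E(-4), 4) - 3*(-4 + 6)/(2 + d(4))))² = (14 + ((-49 + 4) - 3*(-4 + 6)/(2 + 6/7)))² = (14 + (-45 - 6/20/7))² = (14 + (-45 - 6*7/20))² = (14 + (-45 - 3*7/10))² = (14 + (-45 - 21/10))² = (14 - 471/10)² = (-331/10)² = 109561/100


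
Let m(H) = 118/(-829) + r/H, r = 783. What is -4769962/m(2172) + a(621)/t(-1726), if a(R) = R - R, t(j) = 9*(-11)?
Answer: -2862912112552/130937 ≈ -2.1865e+7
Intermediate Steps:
t(j) = -99
a(R) = 0
m(H) = -118/829 + 783/H (m(H) = 118/(-829) + 783/H = 118*(-1/829) + 783/H = -118/829 + 783/H)
-4769962/m(2172) + a(621)/t(-1726) = -4769962/(-118/829 + 783/2172) + 0/(-99) = -4769962/(-118/829 + 783*(1/2172)) + 0*(-1/99) = -4769962/(-118/829 + 261/724) + 0 = -4769962/130937/600196 + 0 = -4769962*600196/130937 + 0 = -2862912112552/130937 + 0 = -2862912112552/130937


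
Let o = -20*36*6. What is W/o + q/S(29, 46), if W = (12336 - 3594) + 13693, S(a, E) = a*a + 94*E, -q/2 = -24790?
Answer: 3932353/892512 ≈ 4.4059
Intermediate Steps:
q = 49580 (q = -2*(-24790) = 49580)
S(a, E) = a**2 + 94*E
W = 22435 (W = 8742 + 13693 = 22435)
o = -4320 (o = -720*6 = -4320)
W/o + q/S(29, 46) = 22435/(-4320) + 49580/(29**2 + 94*46) = 22435*(-1/4320) + 49580/(841 + 4324) = -4487/864 + 49580/5165 = -4487/864 + 49580*(1/5165) = -4487/864 + 9916/1033 = 3932353/892512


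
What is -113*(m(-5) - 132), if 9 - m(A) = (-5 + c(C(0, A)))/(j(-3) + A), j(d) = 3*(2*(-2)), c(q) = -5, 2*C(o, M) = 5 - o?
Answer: 237413/17 ≈ 13965.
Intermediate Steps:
C(o, M) = 5/2 - o/2 (C(o, M) = (5 - o)/2 = 5/2 - o/2)
j(d) = -12 (j(d) = 3*(-4) = -12)
m(A) = 9 + 10/(-12 + A) (m(A) = 9 - (-5 - 5)/(-12 + A) = 9 - (-10)/(-12 + A) = 9 + 10/(-12 + A))
-113*(m(-5) - 132) = -113*((-98 + 9*(-5))/(-12 - 5) - 132) = -113*((-98 - 45)/(-17) - 132) = -113*(-1/17*(-143) - 132) = -113*(143/17 - 132) = -113*(-2101/17) = 237413/17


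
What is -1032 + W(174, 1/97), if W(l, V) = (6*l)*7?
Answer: 6276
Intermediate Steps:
W(l, V) = 42*l
-1032 + W(174, 1/97) = -1032 + 42*174 = -1032 + 7308 = 6276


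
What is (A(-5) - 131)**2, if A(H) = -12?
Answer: 20449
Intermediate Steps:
(A(-5) - 131)**2 = (-12 - 131)**2 = (-143)**2 = 20449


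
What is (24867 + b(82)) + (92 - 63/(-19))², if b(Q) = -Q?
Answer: 12227106/361 ≈ 33870.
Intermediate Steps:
(24867 + b(82)) + (92 - 63/(-19))² = (24867 - 1*82) + (92 - 63/(-19))² = (24867 - 82) + (92 - 63*(-1/19))² = 24785 + (92 + 63/19)² = 24785 + (1811/19)² = 24785 + 3279721/361 = 12227106/361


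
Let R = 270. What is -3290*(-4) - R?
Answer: 12890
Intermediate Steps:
-3290*(-4) - R = -3290*(-4) - 1*270 = 13160 - 270 = 12890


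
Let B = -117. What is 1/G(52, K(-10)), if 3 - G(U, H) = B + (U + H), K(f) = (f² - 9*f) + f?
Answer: -1/112 ≈ -0.0089286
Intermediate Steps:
K(f) = f² - 8*f
G(U, H) = 120 - H - U (G(U, H) = 3 - (-117 + (U + H)) = 3 - (-117 + (H + U)) = 3 - (-117 + H + U) = 3 + (117 - H - U) = 120 - H - U)
1/G(52, K(-10)) = 1/(120 - (-10)*(-8 - 10) - 1*52) = 1/(120 - (-10)*(-18) - 52) = 1/(120 - 1*180 - 52) = 1/(120 - 180 - 52) = 1/(-112) = -1/112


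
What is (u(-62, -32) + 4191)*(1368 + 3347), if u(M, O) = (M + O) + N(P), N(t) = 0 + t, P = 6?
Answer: 19345645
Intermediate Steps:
N(t) = t
u(M, O) = 6 + M + O (u(M, O) = (M + O) + 6 = 6 + M + O)
(u(-62, -32) + 4191)*(1368 + 3347) = ((6 - 62 - 32) + 4191)*(1368 + 3347) = (-88 + 4191)*4715 = 4103*4715 = 19345645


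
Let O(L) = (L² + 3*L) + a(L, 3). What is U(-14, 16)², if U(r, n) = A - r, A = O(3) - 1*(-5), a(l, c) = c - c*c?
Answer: 961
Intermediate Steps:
a(l, c) = c - c²
O(L) = -6 + L² + 3*L (O(L) = (L² + 3*L) + 3*(1 - 1*3) = (L² + 3*L) + 3*(1 - 3) = (L² + 3*L) + 3*(-2) = (L² + 3*L) - 6 = -6 + L² + 3*L)
A = 17 (A = (-6 + 3² + 3*3) - 1*(-5) = (-6 + 9 + 9) + 5 = 12 + 5 = 17)
U(r, n) = 17 - r
U(-14, 16)² = (17 - 1*(-14))² = (17 + 14)² = 31² = 961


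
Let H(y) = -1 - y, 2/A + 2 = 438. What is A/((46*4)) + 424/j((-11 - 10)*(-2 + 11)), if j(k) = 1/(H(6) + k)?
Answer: -3333467647/40112 ≈ -83104.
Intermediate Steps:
A = 1/218 (A = 2/(-2 + 438) = 2/436 = 2*(1/436) = 1/218 ≈ 0.0045872)
j(k) = 1/(-7 + k) (j(k) = 1/((-1 - 1*6) + k) = 1/((-1 - 6) + k) = 1/(-7 + k))
A/((46*4)) + 424/j((-11 - 10)*(-2 + 11)) = 1/(218*((46*4))) + 424/(1/(-7 + (-11 - 10)*(-2 + 11))) = (1/218)/184 + 424/(1/(-7 - 21*9)) = (1/218)*(1/184) + 424/(1/(-7 - 189)) = 1/40112 + 424/(1/(-196)) = 1/40112 + 424/(-1/196) = 1/40112 + 424*(-196) = 1/40112 - 83104 = -3333467647/40112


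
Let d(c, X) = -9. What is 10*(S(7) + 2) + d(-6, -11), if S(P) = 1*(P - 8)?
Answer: 1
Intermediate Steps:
S(P) = -8 + P (S(P) = 1*(-8 + P) = -8 + P)
10*(S(7) + 2) + d(-6, -11) = 10*((-8 + 7) + 2) - 9 = 10*(-1 + 2) - 9 = 10*1 - 9 = 10 - 9 = 1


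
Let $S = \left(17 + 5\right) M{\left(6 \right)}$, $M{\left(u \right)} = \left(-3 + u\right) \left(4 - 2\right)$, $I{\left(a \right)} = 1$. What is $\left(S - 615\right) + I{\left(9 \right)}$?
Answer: $-482$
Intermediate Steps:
$M{\left(u \right)} = -6 + 2 u$ ($M{\left(u \right)} = \left(-3 + u\right) 2 = -6 + 2 u$)
$S = 132$ ($S = \left(17 + 5\right) \left(-6 + 2 \cdot 6\right) = 22 \left(-6 + 12\right) = 22 \cdot 6 = 132$)
$\left(S - 615\right) + I{\left(9 \right)} = \left(132 - 615\right) + 1 = -483 + 1 = -482$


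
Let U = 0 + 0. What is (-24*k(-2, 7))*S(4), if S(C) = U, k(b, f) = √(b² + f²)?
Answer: 0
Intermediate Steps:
U = 0
S(C) = 0
(-24*k(-2, 7))*S(4) = -24*√((-2)² + 7²)*0 = -24*√(4 + 49)*0 = -24*√53*0 = 0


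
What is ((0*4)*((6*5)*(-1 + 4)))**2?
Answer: 0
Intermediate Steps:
((0*4)*((6*5)*(-1 + 4)))**2 = (0*(30*3))**2 = (0*90)**2 = 0**2 = 0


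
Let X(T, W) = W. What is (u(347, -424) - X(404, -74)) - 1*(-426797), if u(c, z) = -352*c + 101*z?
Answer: 261903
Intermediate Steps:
(u(347, -424) - X(404, -74)) - 1*(-426797) = ((-352*347 + 101*(-424)) - 1*(-74)) - 1*(-426797) = ((-122144 - 42824) + 74) + 426797 = (-164968 + 74) + 426797 = -164894 + 426797 = 261903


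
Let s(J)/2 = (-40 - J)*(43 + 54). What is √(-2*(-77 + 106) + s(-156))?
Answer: 3*√2494 ≈ 149.82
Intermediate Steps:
s(J) = -7760 - 194*J (s(J) = 2*((-40 - J)*(43 + 54)) = 2*((-40 - J)*97) = 2*(-3880 - 97*J) = -7760 - 194*J)
√(-2*(-77 + 106) + s(-156)) = √(-2*(-77 + 106) + (-7760 - 194*(-156))) = √(-2*29 + (-7760 + 30264)) = √(-58 + 22504) = √22446 = 3*√2494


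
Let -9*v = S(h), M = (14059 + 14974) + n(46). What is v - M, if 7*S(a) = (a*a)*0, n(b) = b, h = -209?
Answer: -29079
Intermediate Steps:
S(a) = 0 (S(a) = ((a*a)*0)/7 = (a**2*0)/7 = (1/7)*0 = 0)
M = 29079 (M = (14059 + 14974) + 46 = 29033 + 46 = 29079)
v = 0 (v = -1/9*0 = 0)
v - M = 0 - 1*29079 = 0 - 29079 = -29079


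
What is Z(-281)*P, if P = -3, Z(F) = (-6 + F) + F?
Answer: 1704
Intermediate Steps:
Z(F) = -6 + 2*F
P = -3 (P = -1*3 = -3)
Z(-281)*P = (-6 + 2*(-281))*(-3) = (-6 - 562)*(-3) = -568*(-3) = 1704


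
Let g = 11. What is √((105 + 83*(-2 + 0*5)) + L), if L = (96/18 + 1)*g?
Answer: √78/3 ≈ 2.9439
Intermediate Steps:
L = 209/3 (L = (96/18 + 1)*11 = (96*(1/18) + 1)*11 = (16/3 + 1)*11 = (19/3)*11 = 209/3 ≈ 69.667)
√((105 + 83*(-2 + 0*5)) + L) = √((105 + 83*(-2 + 0*5)) + 209/3) = √((105 + 83*(-2 + 0)) + 209/3) = √((105 + 83*(-2)) + 209/3) = √((105 - 166) + 209/3) = √(-61 + 209/3) = √(26/3) = √78/3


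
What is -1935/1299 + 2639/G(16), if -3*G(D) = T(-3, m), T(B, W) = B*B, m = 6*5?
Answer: -1144622/1299 ≈ -881.16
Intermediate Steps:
m = 30
T(B, W) = B²
G(D) = -3 (G(D) = -⅓*(-3)² = -⅓*9 = -3)
-1935/1299 + 2639/G(16) = -1935/1299 + 2639/(-3) = -1935*1/1299 + 2639*(-⅓) = -645/433 - 2639/3 = -1144622/1299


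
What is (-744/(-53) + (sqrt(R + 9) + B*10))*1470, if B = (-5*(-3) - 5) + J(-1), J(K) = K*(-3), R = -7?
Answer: 11221980/53 + 1470*sqrt(2) ≈ 2.1381e+5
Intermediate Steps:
J(K) = -3*K
B = 13 (B = (-5*(-3) - 5) - 3*(-1) = (15 - 5) + 3 = 10 + 3 = 13)
(-744/(-53) + (sqrt(R + 9) + B*10))*1470 = (-744/(-53) + (sqrt(-7 + 9) + 13*10))*1470 = (-744*(-1/53) + (sqrt(2) + 130))*1470 = (744/53 + (130 + sqrt(2)))*1470 = (7634/53 + sqrt(2))*1470 = 11221980/53 + 1470*sqrt(2)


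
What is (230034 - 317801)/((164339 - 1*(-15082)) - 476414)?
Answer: 87767/296993 ≈ 0.29552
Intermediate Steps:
(230034 - 317801)/((164339 - 1*(-15082)) - 476414) = -87767/((164339 + 15082) - 476414) = -87767/(179421 - 476414) = -87767/(-296993) = -87767*(-1/296993) = 87767/296993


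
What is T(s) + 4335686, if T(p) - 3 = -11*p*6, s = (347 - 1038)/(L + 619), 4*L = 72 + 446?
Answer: 2163539215/499 ≈ 4.3358e+6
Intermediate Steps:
L = 259/2 (L = (72 + 446)/4 = (1/4)*518 = 259/2 ≈ 129.50)
s = -1382/1497 (s = (347 - 1038)/(259/2 + 619) = -691/1497/2 = -691*2/1497 = -1382/1497 ≈ -0.92318)
T(p) = 3 - 66*p (T(p) = 3 - 11*p*6 = 3 - 66*p)
T(s) + 4335686 = (3 - 66*(-1382/1497)) + 4335686 = (3 + 30404/499) + 4335686 = 31901/499 + 4335686 = 2163539215/499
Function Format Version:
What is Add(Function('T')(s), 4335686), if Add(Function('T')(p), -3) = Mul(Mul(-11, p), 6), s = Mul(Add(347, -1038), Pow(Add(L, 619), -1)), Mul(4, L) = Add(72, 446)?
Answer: Rational(2163539215, 499) ≈ 4.3358e+6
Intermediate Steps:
L = Rational(259, 2) (L = Mul(Rational(1, 4), Add(72, 446)) = Mul(Rational(1, 4), 518) = Rational(259, 2) ≈ 129.50)
s = Rational(-1382, 1497) (s = Mul(Add(347, -1038), Pow(Add(Rational(259, 2), 619), -1)) = Mul(-691, Pow(Rational(1497, 2), -1)) = Mul(-691, Rational(2, 1497)) = Rational(-1382, 1497) ≈ -0.92318)
Function('T')(p) = Add(3, Mul(-66, p)) (Function('T')(p) = Add(3, Mul(Mul(-11, p), 6)) = Add(3, Mul(-66, p)))
Add(Function('T')(s), 4335686) = Add(Add(3, Mul(-66, Rational(-1382, 1497))), 4335686) = Add(Add(3, Rational(30404, 499)), 4335686) = Add(Rational(31901, 499), 4335686) = Rational(2163539215, 499)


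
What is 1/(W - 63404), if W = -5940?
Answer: -1/69344 ≈ -1.4421e-5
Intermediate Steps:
1/(W - 63404) = 1/(-5940 - 63404) = 1/(-69344) = -1/69344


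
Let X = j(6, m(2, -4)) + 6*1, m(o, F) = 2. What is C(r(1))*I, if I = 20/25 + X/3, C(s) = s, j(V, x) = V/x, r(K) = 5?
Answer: 19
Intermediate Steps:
X = 9 (X = 6/2 + 6*1 = 6*(1/2) + 6 = 3 + 6 = 9)
I = 19/5 (I = 20/25 + 9/3 = 20*(1/25) + 9*(1/3) = 4/5 + 3 = 19/5 ≈ 3.8000)
C(r(1))*I = 5*(19/5) = 19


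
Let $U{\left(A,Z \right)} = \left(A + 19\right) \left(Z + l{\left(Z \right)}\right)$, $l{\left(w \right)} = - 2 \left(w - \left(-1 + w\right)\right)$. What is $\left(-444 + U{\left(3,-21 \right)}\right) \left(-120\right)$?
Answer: $114000$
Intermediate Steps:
$l{\left(w \right)} = -2$ ($l{\left(w \right)} = \left(-2\right) 1 = -2$)
$U{\left(A,Z \right)} = \left(-2 + Z\right) \left(19 + A\right)$ ($U{\left(A,Z \right)} = \left(A + 19\right) \left(Z - 2\right) = \left(19 + A\right) \left(-2 + Z\right) = \left(-2 + Z\right) \left(19 + A\right)$)
$\left(-444 + U{\left(3,-21 \right)}\right) \left(-120\right) = \left(-444 + \left(-38 - 6 + 19 \left(-21\right) + 3 \left(-21\right)\right)\right) \left(-120\right) = \left(-444 - 506\right) \left(-120\right) = \left(-950\right) \left(-120\right) = 114000$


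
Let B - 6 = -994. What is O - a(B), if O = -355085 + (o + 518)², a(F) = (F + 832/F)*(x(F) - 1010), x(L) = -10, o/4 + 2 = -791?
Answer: 107920229/19 ≈ 5.6800e+6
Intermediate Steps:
B = -988 (B = 6 - 994 = -988)
o = -3172 (o = -8 + 4*(-791) = -8 - 3164 = -3172)
a(F) = -848640/F - 1020*F (a(F) = (F + 832/F)*(-10 - 1010) = (F + 832/F)*(-1020) = -848640/F - 1020*F)
O = 6688631 (O = -355085 + (-3172 + 518)² = -355085 + (-2654)² = -355085 + 7043716 = 6688631)
O - a(B) = 6688631 - (-848640/(-988) - 1020*(-988)) = 6688631 - (-848640*(-1/988) + 1007760) = 6688631 - (16320/19 + 1007760) = 6688631 - 1*19163760/19 = 6688631 - 19163760/19 = 107920229/19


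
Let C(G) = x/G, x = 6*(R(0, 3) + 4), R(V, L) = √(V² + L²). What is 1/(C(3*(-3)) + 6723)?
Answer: 3/20155 ≈ 0.00014885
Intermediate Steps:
R(V, L) = √(L² + V²)
x = 42 (x = 6*(√(3² + 0²) + 4) = 6*(√(9 + 0) + 4) = 6*(√9 + 4) = 6*(3 + 4) = 6*7 = 42)
C(G) = 42/G
1/(C(3*(-3)) + 6723) = 1/(42/((3*(-3))) + 6723) = 1/(42/(-9) + 6723) = 1/(42*(-⅑) + 6723) = 1/(-14/3 + 6723) = 1/(20155/3) = 3/20155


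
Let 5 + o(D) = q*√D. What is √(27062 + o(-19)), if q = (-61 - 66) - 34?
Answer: √(27057 - 161*I*√19) ≈ 164.5 - 2.133*I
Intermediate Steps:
q = -161 (q = -127 - 34 = -161)
o(D) = -5 - 161*√D
√(27062 + o(-19)) = √(27062 + (-5 - 161*I*√19)) = √(27057 - 161*I*√19)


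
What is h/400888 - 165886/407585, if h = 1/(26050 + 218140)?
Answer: -3247810355054067/7979930696972240 ≈ -0.40700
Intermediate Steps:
h = 1/244190 ≈ 4.0952e-6
h/400888 - 165886/407585 = (1/244190)/400888 - 165886/407585 = (1/244190)*(1/400888) - 165886*1/407585 = 1/97892840720 - 165886/407585 = -3247810355054067/7979930696972240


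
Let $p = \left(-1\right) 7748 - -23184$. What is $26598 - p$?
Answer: $11162$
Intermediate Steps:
$p = 15436$ ($p = -7748 + 23184 = 15436$)
$26598 - p = 26598 - 15436 = 11162$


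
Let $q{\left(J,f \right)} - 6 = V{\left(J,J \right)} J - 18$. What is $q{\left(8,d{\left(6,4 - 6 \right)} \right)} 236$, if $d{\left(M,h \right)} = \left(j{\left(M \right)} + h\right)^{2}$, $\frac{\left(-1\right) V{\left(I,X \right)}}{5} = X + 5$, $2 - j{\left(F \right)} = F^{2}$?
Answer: $-125552$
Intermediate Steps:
$j{\left(F \right)} = 2 - F^{2}$
$V{\left(I,X \right)} = -25 - 5 X$ ($V{\left(I,X \right)} = - 5 \left(X + 5\right) = - 5 \left(5 + X\right) = -25 - 5 X$)
$d{\left(M,h \right)} = \left(2 + h - M^{2}\right)^{2}$ ($d{\left(M,h \right)} = \left(\left(2 - M^{2}\right) + h\right)^{2} = \left(2 + h - M^{2}\right)^{2}$)
$q{\left(J,f \right)} = -12 + J \left(-25 - 5 J\right)$ ($q{\left(J,f \right)} = 6 + \left(\left(-25 - 5 J\right) J - 18\right) = 6 + \left(J \left(-25 - 5 J\right) - 18\right) = 6 + \left(-18 + J \left(-25 - 5 J\right)\right) = -12 + J \left(-25 - 5 J\right)$)
$q{\left(8,d{\left(6,4 - 6 \right)} \right)} 236 = \left(-12 - 40 \left(5 + 8\right)\right) 236 = \left(-12 - 40 \cdot 13\right) 236 = \left(-12 - 520\right) 236 = \left(-532\right) 236 = -125552$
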